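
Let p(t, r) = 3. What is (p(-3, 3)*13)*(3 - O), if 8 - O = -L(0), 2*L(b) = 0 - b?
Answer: -195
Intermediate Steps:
L(b) = -b/2 (L(b) = (0 - b)/2 = (-b)/2 = -b/2)
O = 8 (O = 8 - (-1)*(-1/2*0) = 8 - (-1)*0 = 8 - 1*0 = 8 + 0 = 8)
(p(-3, 3)*13)*(3 - O) = (3*13)*(3 - 1*8) = 39*(3 - 8) = 39*(-5) = -195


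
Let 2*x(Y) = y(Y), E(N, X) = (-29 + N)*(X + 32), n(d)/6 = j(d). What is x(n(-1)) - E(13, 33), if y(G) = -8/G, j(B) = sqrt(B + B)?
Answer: 1040 + I*sqrt(2)/3 ≈ 1040.0 + 0.4714*I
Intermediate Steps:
j(B) = sqrt(2)*sqrt(B) (j(B) = sqrt(2*B) = sqrt(2)*sqrt(B))
n(d) = 6*sqrt(2)*sqrt(d) (n(d) = 6*(sqrt(2)*sqrt(d)) = 6*sqrt(2)*sqrt(d))
E(N, X) = (-29 + N)*(32 + X)
x(Y) = -4/Y (x(Y) = (-8/Y)/2 = -4/Y)
x(n(-1)) - E(13, 33) = -4*(-I*sqrt(2)/12) - (-928 - 29*33 + 32*13 + 13*33) = -4*(-I*sqrt(2)/12) - (-928 - 957 + 416 + 429) = -4*(-I*sqrt(2)/12) - 1*(-1040) = -(-1)*I*sqrt(2)/3 + 1040 = I*sqrt(2)/3 + 1040 = 1040 + I*sqrt(2)/3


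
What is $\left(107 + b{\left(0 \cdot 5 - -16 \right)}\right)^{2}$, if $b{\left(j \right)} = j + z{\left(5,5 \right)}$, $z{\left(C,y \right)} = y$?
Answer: $16384$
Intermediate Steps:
$b{\left(j \right)} = 5 + j$ ($b{\left(j \right)} = j + 5 = 5 + j$)
$\left(107 + b{\left(0 \cdot 5 - -16 \right)}\right)^{2} = \left(107 + \left(5 + \left(0 \cdot 5 - -16\right)\right)\right)^{2} = \left(107 + \left(5 + \left(0 + 16\right)\right)\right)^{2} = \left(107 + \left(5 + 16\right)\right)^{2} = \left(107 + 21\right)^{2} = 128^{2} = 16384$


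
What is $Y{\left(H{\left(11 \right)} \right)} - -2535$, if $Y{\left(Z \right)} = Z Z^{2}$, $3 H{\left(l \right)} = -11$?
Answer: $\frac{67114}{27} \approx 2485.7$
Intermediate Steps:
$H{\left(l \right)} = - \frac{11}{3}$ ($H{\left(l \right)} = \frac{1}{3} \left(-11\right) = - \frac{11}{3}$)
$Y{\left(Z \right)} = Z^{3}$
$Y{\left(H{\left(11 \right)} \right)} - -2535 = \left(- \frac{11}{3}\right)^{3} - -2535 = - \frac{1331}{27} + 2535 = \frac{67114}{27}$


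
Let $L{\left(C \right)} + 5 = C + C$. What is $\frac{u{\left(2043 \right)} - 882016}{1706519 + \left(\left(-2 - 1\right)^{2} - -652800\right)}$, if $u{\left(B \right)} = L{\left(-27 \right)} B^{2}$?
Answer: $- \frac{247139107}{2359328} \approx -104.75$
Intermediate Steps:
$L{\left(C \right)} = -5 + 2 C$ ($L{\left(C \right)} = -5 + \left(C + C\right) = -5 + 2 C$)
$u{\left(B \right)} = - 59 B^{2}$ ($u{\left(B \right)} = \left(-5 + 2 \left(-27\right)\right) B^{2} = \left(-5 - 54\right) B^{2} = - 59 B^{2}$)
$\frac{u{\left(2043 \right)} - 882016}{1706519 + \left(\left(-2 - 1\right)^{2} - -652800\right)} = \frac{- 59 \cdot 2043^{2} - 882016}{1706519 + \left(\left(-2 - 1\right)^{2} - -652800\right)} = \frac{\left(-59\right) 4173849 - 882016}{1706519 + \left(\left(-3\right)^{2} + 652800\right)} = \frac{-246257091 - 882016}{1706519 + \left(9 + 652800\right)} = - \frac{247139107}{1706519 + 652809} = - \frac{247139107}{2359328}$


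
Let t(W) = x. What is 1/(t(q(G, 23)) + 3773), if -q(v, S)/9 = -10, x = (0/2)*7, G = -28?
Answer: 1/3773 ≈ 0.00026504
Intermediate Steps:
x = 0 (x = ((1/2)*0)*7 = 0*7 = 0)
q(v, S) = 90 (q(v, S) = -9*(-10) = 90)
t(W) = 0
1/(t(q(G, 23)) + 3773) = 1/(0 + 3773) = 1/3773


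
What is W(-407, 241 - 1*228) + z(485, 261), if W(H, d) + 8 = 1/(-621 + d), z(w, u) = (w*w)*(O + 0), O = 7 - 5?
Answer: 286028735/608 ≈ 4.7044e+5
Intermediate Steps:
O = 2
z(w, u) = 2*w**2 (z(w, u) = (w*w)*(2 + 0) = w**2*2 = 2*w**2)
W(H, d) = -8 + 1/(-621 + d)
W(-407, 241 - 1*228) + z(485, 261) = (4969 - 8*(241 - 1*228))/(-621 + (241 - 1*228)) + 2*485**2 = (4969 - 8*(241 - 228))/(-621 + (241 - 228)) + 2*235225 = (4969 - 8*13)/(-621 + 13) + 470450 = (4969 - 104)/(-608) + 470450 = -1/608*4865 + 470450 = -4865/608 + 470450 = 286028735/608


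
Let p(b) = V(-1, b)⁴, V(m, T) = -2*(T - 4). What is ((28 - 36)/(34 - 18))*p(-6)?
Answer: -80000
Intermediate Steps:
V(m, T) = 8 - 2*T (V(m, T) = -2*(-4 + T) = 8 - 2*T)
p(b) = (8 - 2*b)⁴
((28 - 36)/(34 - 18))*p(-6) = ((28 - 36)/(34 - 18))*(16*(-4 - 6)⁴) = (-8/16)*(16*(-10)⁴) = (-8*1/16)*(16*10000) = -½*160000 = -80000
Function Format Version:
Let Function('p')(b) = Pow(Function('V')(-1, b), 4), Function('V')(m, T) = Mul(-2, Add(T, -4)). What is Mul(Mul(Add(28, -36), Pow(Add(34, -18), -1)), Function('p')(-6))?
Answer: -80000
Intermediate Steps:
Function('V')(m, T) = Add(8, Mul(-2, T)) (Function('V')(m, T) = Mul(-2, Add(-4, T)) = Add(8, Mul(-2, T)))
Function('p')(b) = Pow(Add(8, Mul(-2, b)), 4)
Mul(Mul(Add(28, -36), Pow(Add(34, -18), -1)), Function('p')(-6)) = Mul(Mul(Add(28, -36), Pow(Add(34, -18), -1)), Mul(16, Pow(Add(-4, -6), 4))) = Mul(Mul(-8, Pow(16, -1)), Mul(16, Pow(-10, 4))) = Mul(Mul(-8, Rational(1, 16)), Mul(16, 10000)) = Mul(Rational(-1, 2), 160000) = -80000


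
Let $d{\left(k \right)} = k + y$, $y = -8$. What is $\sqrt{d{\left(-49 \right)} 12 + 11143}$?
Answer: $\sqrt{10459} \approx 102.27$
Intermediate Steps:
$d{\left(k \right)} = -8 + k$ ($d{\left(k \right)} = k - 8 = -8 + k$)
$\sqrt{d{\left(-49 \right)} 12 + 11143} = \sqrt{\left(-8 - 49\right) 12 + 11143} = \sqrt{\left(-57\right) 12 + 11143} = \sqrt{-684 + 11143} = \sqrt{10459}$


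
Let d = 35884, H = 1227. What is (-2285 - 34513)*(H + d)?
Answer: -1365610578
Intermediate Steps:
(-2285 - 34513)*(H + d) = (-2285 - 34513)*(1227 + 35884) = -36798*37111 = -1365610578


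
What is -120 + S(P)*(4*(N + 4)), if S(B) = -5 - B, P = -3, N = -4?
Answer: -120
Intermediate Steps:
-120 + S(P)*(4*(N + 4)) = -120 + (-5 - 1*(-3))*(4*(-4 + 4)) = -120 + (-5 + 3)*(4*0) = -120 - 2*0 = -120 + 0 = -120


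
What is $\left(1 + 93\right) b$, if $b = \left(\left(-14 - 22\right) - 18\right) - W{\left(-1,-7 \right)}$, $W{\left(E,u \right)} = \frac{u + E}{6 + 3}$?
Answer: $- \frac{44932}{9} \approx -4992.4$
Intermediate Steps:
$W{\left(E,u \right)} = \frac{E}{9} + \frac{u}{9}$ ($W{\left(E,u \right)} = \frac{E + u}{9} = \left(E + u\right) \frac{1}{9} = \frac{E}{9} + \frac{u}{9}$)
$b = - \frac{478}{9}$ ($b = \left(\left(-14 - 22\right) - 18\right) - \left(\frac{1}{9} \left(-1\right) + \frac{1}{9} \left(-7\right)\right) = \left(-36 - 18\right) - \left(- \frac{1}{9} - \frac{7}{9}\right) = -54 - - \frac{8}{9} = -54 + \frac{8}{9} = - \frac{478}{9} \approx -53.111$)
$\left(1 + 93\right) b = \left(1 + 93\right) \left(- \frac{478}{9}\right) = 94 \left(- \frac{478}{9}\right) = - \frac{44932}{9}$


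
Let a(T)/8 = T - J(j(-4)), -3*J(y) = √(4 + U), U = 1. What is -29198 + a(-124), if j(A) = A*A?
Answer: -30190 + 8*√5/3 ≈ -30184.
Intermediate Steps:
j(A) = A²
J(y) = -√5/3 (J(y) = -√(4 + 1)/3 = -√5/3)
a(T) = 8*T + 8*√5/3 (a(T) = 8*(T - (-1)*√5/3) = 8*(T + √5/3) = 8*T + 8*√5/3)
-29198 + a(-124) = -29198 + (8*(-124) + 8*√5/3) = -29198 + (-992 + 8*√5/3) = -30190 + 8*√5/3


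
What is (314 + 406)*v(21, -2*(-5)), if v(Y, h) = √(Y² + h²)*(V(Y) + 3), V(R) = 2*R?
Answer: 32400*√541 ≈ 7.5361e+5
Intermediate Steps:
v(Y, h) = √(Y² + h²)*(3 + 2*Y) (v(Y, h) = √(Y² + h²)*(2*Y + 3) = √(Y² + h²)*(3 + 2*Y))
(314 + 406)*v(21, -2*(-5)) = (314 + 406)*(√(21² + (-2*(-5))²)*(3 + 2*21)) = 720*(√(441 + 10²)*(3 + 42)) = 720*(√(441 + 100)*45) = 720*(√541*45) = 720*(45*√541) = 32400*√541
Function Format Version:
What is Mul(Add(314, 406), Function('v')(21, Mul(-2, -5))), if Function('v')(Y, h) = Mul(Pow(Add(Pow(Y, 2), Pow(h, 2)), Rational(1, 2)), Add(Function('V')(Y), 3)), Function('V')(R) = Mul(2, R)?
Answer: Mul(32400, Pow(541, Rational(1, 2))) ≈ 7.5361e+5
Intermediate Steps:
Function('v')(Y, h) = Mul(Pow(Add(Pow(Y, 2), Pow(h, 2)), Rational(1, 2)), Add(3, Mul(2, Y))) (Function('v')(Y, h) = Mul(Pow(Add(Pow(Y, 2), Pow(h, 2)), Rational(1, 2)), Add(Mul(2, Y), 3)) = Mul(Pow(Add(Pow(Y, 2), Pow(h, 2)), Rational(1, 2)), Add(3, Mul(2, Y))))
Mul(Add(314, 406), Function('v')(21, Mul(-2, -5))) = Mul(Add(314, 406), Mul(Pow(Add(Pow(21, 2), Pow(Mul(-2, -5), 2)), Rational(1, 2)), Add(3, Mul(2, 21)))) = Mul(720, Mul(Pow(Add(441, Pow(10, 2)), Rational(1, 2)), Add(3, 42))) = Mul(720, Mul(Pow(Add(441, 100), Rational(1, 2)), 45)) = Mul(720, Mul(Pow(541, Rational(1, 2)), 45)) = Mul(720, Mul(45, Pow(541, Rational(1, 2)))) = Mul(32400, Pow(541, Rational(1, 2)))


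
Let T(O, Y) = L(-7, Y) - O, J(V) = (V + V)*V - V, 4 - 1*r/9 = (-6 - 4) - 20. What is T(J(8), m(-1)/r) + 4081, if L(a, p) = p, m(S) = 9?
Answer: 134675/34 ≈ 3961.0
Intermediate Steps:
r = 306 (r = 36 - 9*((-6 - 4) - 20) = 36 - 9*(-10 - 20) = 36 - 9*(-30) = 36 + 270 = 306)
J(V) = -V + 2*V² (J(V) = (2*V)*V - V = 2*V² - V = -V + 2*V²)
T(O, Y) = Y - O
T(J(8), m(-1)/r) + 4081 = (9/306 - 8*(-1 + 2*8)) + 4081 = (9*(1/306) - 8*(-1 + 16)) + 4081 = (1/34 - 8*15) + 4081 = (1/34 - 1*120) + 4081 = (1/34 - 120) + 4081 = -4079/34 + 4081 = 134675/34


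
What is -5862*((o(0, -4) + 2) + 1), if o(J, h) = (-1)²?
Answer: -23448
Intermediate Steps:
o(J, h) = 1
-5862*((o(0, -4) + 2) + 1) = -5862*((1 + 2) + 1) = -5862*(3 + 1) = -5862*4 = -23448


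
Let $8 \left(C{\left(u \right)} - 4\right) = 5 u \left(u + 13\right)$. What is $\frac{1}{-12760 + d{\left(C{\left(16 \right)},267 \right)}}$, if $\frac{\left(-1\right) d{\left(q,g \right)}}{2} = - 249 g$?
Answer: $\frac{1}{120206} \approx 8.3191 \cdot 10^{-6}$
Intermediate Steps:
$C{\left(u \right)} = 4 + \frac{5 u \left(13 + u\right)}{8}$ ($C{\left(u \right)} = 4 + \frac{5 u \left(u + 13\right)}{8} = 4 + \frac{5 u \left(13 + u\right)}{8}$)
$d{\left(q,g \right)} = 498 g$ ($d{\left(q,g \right)} = - 2 \left(- 249 g\right) = 498 g$)
$\frac{1}{-12760 + d{\left(C{\left(16 \right)},267 \right)}} = \frac{1}{-12760 + 498 \cdot 267} = \frac{1}{-12760 + 132966} = \frac{1}{120206}$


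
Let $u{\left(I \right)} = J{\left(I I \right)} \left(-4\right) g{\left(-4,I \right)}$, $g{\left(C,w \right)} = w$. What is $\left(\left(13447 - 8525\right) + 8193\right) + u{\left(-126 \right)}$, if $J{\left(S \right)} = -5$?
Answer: $10595$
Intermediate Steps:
$u{\left(I \right)} = 20 I$ ($u{\left(I \right)} = \left(-5\right) \left(-4\right) I = 20 I$)
$\left(\left(13447 - 8525\right) + 8193\right) + u{\left(-126 \right)} = \left(\left(13447 - 8525\right) + 8193\right) + 20 \left(-126\right) = \left(4922 + 8193\right) - 2520 = 13115 - 2520 = 10595$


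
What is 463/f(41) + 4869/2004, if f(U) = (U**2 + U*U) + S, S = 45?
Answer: 5838845/2275876 ≈ 2.5655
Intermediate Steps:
f(U) = 45 + 2*U**2 (f(U) = (U**2 + U*U) + 45 = (U**2 + U**2) + 45 = 2*U**2 + 45 = 45 + 2*U**2)
463/f(41) + 4869/2004 = 463/(45 + 2*41**2) + 4869/2004 = 463/(45 + 2*1681) + 4869*(1/2004) = 463/(45 + 3362) + 1623/668 = 463/3407 + 1623/668 = 5838845/2275876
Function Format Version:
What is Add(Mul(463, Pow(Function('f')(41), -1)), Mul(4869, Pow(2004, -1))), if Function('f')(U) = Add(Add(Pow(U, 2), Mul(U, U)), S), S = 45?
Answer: Rational(5838845, 2275876) ≈ 2.5655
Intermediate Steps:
Function('f')(U) = Add(45, Mul(2, Pow(U, 2))) (Function('f')(U) = Add(Add(Pow(U, 2), Mul(U, U)), 45) = Add(Add(Pow(U, 2), Pow(U, 2)), 45) = Add(Mul(2, Pow(U, 2)), 45) = Add(45, Mul(2, Pow(U, 2))))
Add(Mul(463, Pow(Function('f')(41), -1)), Mul(4869, Pow(2004, -1))) = Add(Mul(463, Pow(Add(45, Mul(2, Pow(41, 2))), -1)), Mul(4869, Pow(2004, -1))) = Add(Mul(463, Pow(Add(45, Mul(2, 1681)), -1)), Mul(4869, Rational(1, 2004))) = Add(Mul(463, Pow(Add(45, 3362), -1)), Rational(1623, 668)) = Add(Mul(463, Pow(3407, -1)), Rational(1623, 668)) = Add(Mul(463, Rational(1, 3407)), Rational(1623, 668)) = Add(Rational(463, 3407), Rational(1623, 668)) = Rational(5838845, 2275876)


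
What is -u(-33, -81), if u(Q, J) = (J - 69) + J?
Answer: 231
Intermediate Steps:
u(Q, J) = -69 + 2*J (u(Q, J) = (-69 + J) + J = -69 + 2*J)
-u(-33, -81) = -(-69 + 2*(-81)) = -(-69 - 162) = -1*(-231) = 231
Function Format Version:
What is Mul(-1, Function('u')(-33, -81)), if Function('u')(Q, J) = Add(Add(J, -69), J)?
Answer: 231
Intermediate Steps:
Function('u')(Q, J) = Add(-69, Mul(2, J)) (Function('u')(Q, J) = Add(Add(-69, J), J) = Add(-69, Mul(2, J)))
Mul(-1, Function('u')(-33, -81)) = Mul(-1, Add(-69, Mul(2, -81))) = Mul(-1, Add(-69, -162)) = Mul(-1, -231) = 231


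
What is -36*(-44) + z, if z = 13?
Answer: 1597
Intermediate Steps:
-36*(-44) + z = -36*(-44) + 13 = 1584 + 13 = 1597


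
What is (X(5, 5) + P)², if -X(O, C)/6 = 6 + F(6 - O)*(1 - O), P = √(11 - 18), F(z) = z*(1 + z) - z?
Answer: (12 - I*√7)² ≈ 137.0 - 63.498*I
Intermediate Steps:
F(z) = -z + z*(1 + z)
P = I*√7 (P = √(-7) = I*√7 ≈ 2.6458*I)
X(O, C) = -36 - 6*(6 - O)²*(1 - O) (X(O, C) = -6*(6 + (6 - O)²*(1 - O)) = -36 - 6*(6 - O)²*(1 - O))
(X(5, 5) + P)² = ((-36 - 6*(-6 + 5)² + 6*5*(-6 + 5)²) + I*√7)² = ((-36 - 6*(-1)² + 6*5*(-1)²) + I*√7)² = ((-36 - 6*1 + 6*5*1) + I*√7)² = ((-36 - 6 + 30) + I*√7)² = (-12 + I*√7)²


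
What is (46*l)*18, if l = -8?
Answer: -6624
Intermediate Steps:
(46*l)*18 = (46*(-8))*18 = -368*18 = -6624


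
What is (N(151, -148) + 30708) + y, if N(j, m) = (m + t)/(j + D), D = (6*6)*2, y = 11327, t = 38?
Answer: 9373695/223 ≈ 42035.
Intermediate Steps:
D = 72 (D = 36*2 = 72)
N(j, m) = (38 + m)/(72 + j) (N(j, m) = (m + 38)/(j + 72) = (38 + m)/(72 + j))
(N(151, -148) + 30708) + y = ((38 - 148)/(72 + 151) + 30708) + 11327 = (-110/223 + 30708) + 11327 = 6847774/223 + 11327 = 9373695/223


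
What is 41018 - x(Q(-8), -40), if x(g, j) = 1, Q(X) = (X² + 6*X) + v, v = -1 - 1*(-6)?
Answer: 41017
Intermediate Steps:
v = 5 (v = -1 + 6 = 5)
Q(X) = 5 + X² + 6*X (Q(X) = (X² + 6*X) + 5 = 5 + X² + 6*X)
41018 - x(Q(-8), -40) = 41018 - 1*1 = 41018 - 1 = 41017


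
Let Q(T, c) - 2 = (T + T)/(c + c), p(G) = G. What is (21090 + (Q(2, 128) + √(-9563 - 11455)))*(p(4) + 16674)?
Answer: 11256724371/32 + 16678*I*√21018 ≈ 3.5177e+8 + 2.4179e+6*I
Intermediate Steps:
Q(T, c) = 2 + T/c (Q(T, c) = 2 + (T + T)/(c + c) = 2 + (2*T)/((2*c)) = 2 + (2*T)*(1/(2*c)) = 2 + T/c)
(21090 + (Q(2, 128) + √(-9563 - 11455)))*(p(4) + 16674) = (21090 + ((2 + 2/128) + √(-9563 - 11455)))*(4 + 16674) = (21090 + ((2 + 2*(1/128)) + √(-21018)))*16678 = (21090 + ((2 + 1/64) + I*√21018))*16678 = (21090 + (129/64 + I*√21018))*16678 = (1349889/64 + I*√21018)*16678 = 11256724371/32 + 16678*I*√21018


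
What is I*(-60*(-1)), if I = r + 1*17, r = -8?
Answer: 540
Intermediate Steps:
I = 9 (I = -8 + 1*17 = -8 + 17 = 9)
I*(-60*(-1)) = 9*(-60*(-1)) = 9*60 = 540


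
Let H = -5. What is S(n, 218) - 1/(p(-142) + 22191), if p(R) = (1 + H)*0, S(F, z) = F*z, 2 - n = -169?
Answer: 827236097/22191 ≈ 37278.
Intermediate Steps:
n = 171 (n = 2 - 1*(-169) = 2 + 169 = 171)
p(R) = 0 (p(R) = (1 - 5)*0 = -4*0 = 0)
S(n, 218) - 1/(p(-142) + 22191) = 171*218 - 1/(0 + 22191) = 37278 - 1/22191 = 827236097/22191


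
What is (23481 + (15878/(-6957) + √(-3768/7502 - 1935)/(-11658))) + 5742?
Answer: 203288533/6957 - I*√225062139/3975378 ≈ 29221.0 - 0.0037737*I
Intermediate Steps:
(23481 + (15878/(-6957) + √(-3768/7502 - 1935)/(-11658))) + 5742 = (23481 + (15878*(-1/6957) + √(-3768*1/7502 - 1935)*(-1/11658))) + 5742 = (23481 + (-15878/6957 + √(-1884/3751 - 1935)*(-1/11658))) + 5742 = (23481 + (-15878/6957 + √(-7260069/3751)*(-1/11658))) + 5742 = (23481 + (-15878/6957 + (I*√225062139/341)*(-1/11658))) + 5742 = (23481 + (-15878/6957 - I*√225062139/3975378)) + 5742 = (163341439/6957 - I*√225062139/3975378) + 5742 = 203288533/6957 - I*√225062139/3975378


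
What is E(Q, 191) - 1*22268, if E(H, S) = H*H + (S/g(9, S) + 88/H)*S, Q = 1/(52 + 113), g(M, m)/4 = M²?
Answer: 2696416420261/980100 ≈ 2.7512e+6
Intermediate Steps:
g(M, m) = 4*M²
Q = 1/165 ≈ 0.0060606
E(H, S) = H² + S*(88/H + S/324) (E(H, S) = H*H + (S/((4*9²)) + 88/H)*S = H² + (S/((4*81)) + 88/H)*S = H² + (S/324 + 88/H)*S = H² + (88/H + S/324)*S = H² + S*(88/H + S/324))
E(Q, 191) - 1*22268 = ((1/165)² + (1/324)*191² + 88*191/(1/165)) - 1*22268 = (1/27225 + (1/324)*36481 + 88*191*165) - 22268 = (1/27225 + 36481/324 + 2773320) - 22268 = 2718241287061/980100 - 22268 = 2696416420261/980100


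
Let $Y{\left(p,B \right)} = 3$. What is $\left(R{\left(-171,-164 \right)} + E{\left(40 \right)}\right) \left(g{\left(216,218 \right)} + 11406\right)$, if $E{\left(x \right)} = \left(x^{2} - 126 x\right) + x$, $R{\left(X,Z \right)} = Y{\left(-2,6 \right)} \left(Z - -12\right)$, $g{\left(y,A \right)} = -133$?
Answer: $-43468688$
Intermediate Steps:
$R{\left(X,Z \right)} = 36 + 3 Z$ ($R{\left(X,Z \right)} = 3 \left(Z - -12\right) = 3 \left(Z + 12\right) = 3 \left(12 + Z\right) = 36 + 3 Z$)
$E{\left(x \right)} = x^{2} - 125 x$
$\left(R{\left(-171,-164 \right)} + E{\left(40 \right)}\right) \left(g{\left(216,218 \right)} + 11406\right) = \left(\left(36 + 3 \left(-164\right)\right) + 40 \left(-125 + 40\right)\right) \left(-133 + 11406\right) = \left(\left(36 - 492\right) + 40 \left(-85\right)\right) 11273 = \left(-456 - 3400\right) 11273 = \left(-3856\right) 11273 = -43468688$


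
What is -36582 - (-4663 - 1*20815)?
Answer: -11104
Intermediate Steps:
-36582 - (-4663 - 1*20815) = -36582 - (-4663 - 20815) = -36582 - 1*(-25478) = -36582 + 25478 = -11104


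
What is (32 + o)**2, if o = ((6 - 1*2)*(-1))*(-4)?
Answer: 2304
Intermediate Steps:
o = 16 (o = ((6 - 2)*(-1))*(-4) = (4*(-1))*(-4) = -4*(-4) = 16)
(32 + o)**2 = (32 + 16)**2 = 48**2 = 2304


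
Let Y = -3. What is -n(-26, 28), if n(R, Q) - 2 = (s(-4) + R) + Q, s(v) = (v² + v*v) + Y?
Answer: -33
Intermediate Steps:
s(v) = -3 + 2*v² (s(v) = (v² + v*v) - 3 = (v² + v²) - 3 = 2*v² - 3 = -3 + 2*v²)
n(R, Q) = 31 + Q + R (n(R, Q) = 2 + (((-3 + 2*(-4)²) + R) + Q) = 2 + (((-3 + 2*16) + R) + Q) = 2 + (((-3 + 32) + R) + Q) = 2 + ((29 + R) + Q) = 2 + (29 + Q + R) = 31 + Q + R)
-n(-26, 28) = -(31 + 28 - 26) = -1*33 = -33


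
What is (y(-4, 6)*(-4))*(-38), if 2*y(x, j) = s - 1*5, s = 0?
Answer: -380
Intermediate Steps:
y(x, j) = -5/2 (y(x, j) = (0 - 1*5)/2 = (0 - 5)/2 = (½)*(-5) = -5/2)
(y(-4, 6)*(-4))*(-38) = -5/2*(-4)*(-38) = 10*(-38) = -380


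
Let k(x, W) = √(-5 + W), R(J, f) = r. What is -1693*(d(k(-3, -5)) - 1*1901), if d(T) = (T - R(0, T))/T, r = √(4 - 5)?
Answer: 3216700 + 1693*√10/10 ≈ 3.2172e+6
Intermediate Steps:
r = I (r = √(-1) = I ≈ 1.0*I)
R(J, f) = I
d(T) = (T - I)/T
-1693*(d(k(-3, -5)) - 1*1901) = -1693*((√(-5 - 5) - I)/(√(-5 - 5)) - 1*1901) = -1693*((√(-10) - I)/(√(-10)) - 1901) = -1693*((I*√10 - I)/((I*√10)) - 1901) = -1693*((-I*√10/10)*(-I + I*√10) - 1901) = -1693*(-I*√10*(-I + I*√10)/10 - 1901) = -1693*(-1901 - I*√10*(-I + I*√10)/10) = 3218393 + 1693*I*√10*(-I + I*√10)/10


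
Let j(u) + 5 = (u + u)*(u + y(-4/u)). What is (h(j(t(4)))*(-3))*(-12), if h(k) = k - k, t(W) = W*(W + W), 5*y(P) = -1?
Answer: 0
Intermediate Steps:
y(P) = -⅕ (y(P) = (⅕)*(-1) = -⅕)
t(W) = 2*W² (t(W) = W*(2*W) = 2*W²)
j(u) = -5 + 2*u*(-⅕ + u) (j(u) = -5 + (u + u)*(u - ⅕) = -5 + (2*u)*(-⅕ + u) = -5 + 2*u*(-⅕ + u))
h(k) = 0
(h(j(t(4)))*(-3))*(-12) = (0*(-3))*(-12) = 0*(-12) = 0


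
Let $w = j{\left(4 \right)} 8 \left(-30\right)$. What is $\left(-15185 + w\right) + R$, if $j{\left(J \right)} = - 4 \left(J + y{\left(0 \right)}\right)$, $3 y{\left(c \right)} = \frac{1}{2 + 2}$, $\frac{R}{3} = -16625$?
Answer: $-61140$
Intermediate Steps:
$R = -49875$ ($R = 3 \left(-16625\right) = -49875$)
$y{\left(c \right)} = \frac{1}{12}$ ($y{\left(c \right)} = \frac{1}{3 \left(2 + 2\right)} = \frac{1}{3 \cdot 4} = \frac{1}{3} \cdot \frac{1}{4} = \frac{1}{12}$)
$j{\left(J \right)} = - \frac{1}{3} - 4 J$ ($j{\left(J \right)} = - 4 \left(J + \frac{1}{12}\right) = - 4 \left(\frac{1}{12} + J\right) = - \frac{1}{3} - 4 J$)
$w = 3920$ ($w = \left(- \frac{1}{3} - 16\right) 8 \left(-30\right) = \left(- \frac{49}{3}\right) 8 \left(-30\right) = \left(- \frac{392}{3}\right) \left(-30\right) = 3920$)
$\left(-15185 + w\right) + R = \left(-15185 + 3920\right) - 49875 = -11265 - 49875 = -61140$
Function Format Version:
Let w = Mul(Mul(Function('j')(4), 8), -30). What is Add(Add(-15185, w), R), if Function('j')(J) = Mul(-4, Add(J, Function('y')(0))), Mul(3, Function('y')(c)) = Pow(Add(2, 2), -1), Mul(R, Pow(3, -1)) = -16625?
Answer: -61140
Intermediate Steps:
R = -49875 (R = Mul(3, -16625) = -49875)
Function('y')(c) = Rational(1, 12) (Function('y')(c) = Mul(Rational(1, 3), Pow(Add(2, 2), -1)) = Mul(Rational(1, 3), Pow(4, -1)) = Mul(Rational(1, 3), Rational(1, 4)) = Rational(1, 12))
Function('j')(J) = Add(Rational(-1, 3), Mul(-4, J)) (Function('j')(J) = Mul(-4, Add(J, Rational(1, 12))) = Mul(-4, Add(Rational(1, 12), J)) = Add(Rational(-1, 3), Mul(-4, J)))
w = 3920 (w = Mul(Mul(Add(Rational(-1, 3), Mul(-4, 4)), 8), -30) = Mul(Mul(Add(Rational(-1, 3), -16), 8), -30) = Mul(Mul(Rational(-49, 3), 8), -30) = Mul(Rational(-392, 3), -30) = 3920)
Add(Add(-15185, w), R) = Add(Add(-15185, 3920), -49875) = Add(-11265, -49875) = -61140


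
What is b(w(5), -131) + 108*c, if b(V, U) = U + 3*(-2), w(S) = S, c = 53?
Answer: 5587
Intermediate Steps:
b(V, U) = -6 + U (b(V, U) = U - 6 = -6 + U)
b(w(5), -131) + 108*c = (-6 - 131) + 108*53 = -137 + 5724 = 5587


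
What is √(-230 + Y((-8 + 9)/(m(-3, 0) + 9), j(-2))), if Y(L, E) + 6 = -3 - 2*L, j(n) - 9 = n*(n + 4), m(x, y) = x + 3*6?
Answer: I*√8607/6 ≈ 15.462*I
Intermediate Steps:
m(x, y) = 18 + x (m(x, y) = x + 18 = 18 + x)
j(n) = 9 + n*(4 + n) (j(n) = 9 + n*(n + 4) = 9 + n*(4 + n))
Y(L, E) = -9 - 2*L (Y(L, E) = -6 + (-3 - 2*L) = -9 - 2*L)
√(-230 + Y((-8 + 9)/(m(-3, 0) + 9), j(-2))) = √(-230 + (-9 - 2*(-8 + 9)/((18 - 3) + 9))) = √(-230 + (-9 - 2/(15 + 9))) = √(-230 + (-9 - 2/24)) = √(-230 + (-9 - 2*1/24)) = √(-230 + (-9 - 1/12)) = √(-230 - 109/12) = √(-2869/12) = I*√8607/6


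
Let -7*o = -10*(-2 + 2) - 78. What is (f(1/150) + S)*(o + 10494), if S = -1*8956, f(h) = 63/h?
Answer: 36326784/7 ≈ 5.1895e+6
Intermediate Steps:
o = 78/7 (o = -(-10*(-2 + 2) - 78)/7 = -(-10*0 - 78)/7 = -(-5*0 - 78)/7 = -(0 - 78)/7 = -⅐*(-78) = 78/7 ≈ 11.143)
S = -8956
(f(1/150) + S)*(o + 10494) = (63/(1/150) - 8956)*(78/7 + 10494) = (63/(1/150) - 8956)*(73536/7) = (63*150 - 8956)*(73536/7) = (9450 - 8956)*(73536/7) = 494*(73536/7) = 36326784/7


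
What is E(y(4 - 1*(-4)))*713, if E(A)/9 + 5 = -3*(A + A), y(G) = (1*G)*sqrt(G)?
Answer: -32085 - 616032*sqrt(2) ≈ -9.0329e+5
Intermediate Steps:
y(G) = G**(3/2) (y(G) = G*sqrt(G) = G**(3/2))
E(A) = -45 - 54*A (E(A) = -45 + 9*(-3*(A + A)) = -45 + 9*(-6*A) = -45 - 54*A)
E(y(4 - 1*(-4)))*713 = (-45 - 54*(4 - 1*(-4))**(3/2))*713 = (-45 - 54*(4 + 4)**(3/2))*713 = (-45 - 864*sqrt(2))*713 = -32085 - 616032*sqrt(2)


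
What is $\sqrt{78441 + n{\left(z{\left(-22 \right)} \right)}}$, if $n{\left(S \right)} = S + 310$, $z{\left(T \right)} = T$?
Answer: $\sqrt{78729} \approx 280.59$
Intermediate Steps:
$n{\left(S \right)} = 310 + S$
$\sqrt{78441 + n{\left(z{\left(-22 \right)} \right)}} = \sqrt{78441 + \left(310 - 22\right)} = \sqrt{78441 + 288} = \sqrt{78729}$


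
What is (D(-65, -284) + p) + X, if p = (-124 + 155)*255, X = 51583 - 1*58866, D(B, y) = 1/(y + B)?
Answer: 217077/349 ≈ 622.00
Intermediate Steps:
D(B, y) = 1/(B + y)
X = -7283 (X = 51583 - 58866 = -7283)
p = 7905 (p = 31*255 = 7905)
(D(-65, -284) + p) + X = (1/(-65 - 284) + 7905) - 7283 = (1/(-349) + 7905) - 7283 = (-1/349 + 7905) - 7283 = 2758844/349 - 7283 = 217077/349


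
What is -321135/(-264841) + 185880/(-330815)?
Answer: 11401525989/17522675083 ≈ 0.65067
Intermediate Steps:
-321135/(-264841) + 185880/(-330815) = -321135*(-1/264841) + 185880*(-1/330815) = 321135/264841 - 37176/66163 = 11401525989/17522675083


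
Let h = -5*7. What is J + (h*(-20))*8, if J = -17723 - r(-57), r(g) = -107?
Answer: -12016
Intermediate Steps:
h = -35
J = -17616 (J = -17723 - 1*(-107) = -17723 + 107 = -17616)
J + (h*(-20))*8 = -17616 - 35*(-20)*8 = -17616 + 700*8 = -17616 + 5600 = -12016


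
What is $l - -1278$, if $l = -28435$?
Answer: $-27157$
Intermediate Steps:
$l - -1278 = -28435 - -1278 = -28435 + 1278 = -27157$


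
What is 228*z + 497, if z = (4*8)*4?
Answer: 29681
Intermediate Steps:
z = 128 (z = 32*4 = 128)
228*z + 497 = 228*128 + 497 = 29184 + 497 = 29681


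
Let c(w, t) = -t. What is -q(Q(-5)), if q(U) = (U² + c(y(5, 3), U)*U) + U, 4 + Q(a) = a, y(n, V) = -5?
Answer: 9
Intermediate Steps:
Q(a) = -4 + a
q(U) = U (q(U) = (U² + (-U)*U) + U = (U² - U²) + U = 0 + U = U)
-q(Q(-5)) = -(-4 - 5) = -1*(-9) = 9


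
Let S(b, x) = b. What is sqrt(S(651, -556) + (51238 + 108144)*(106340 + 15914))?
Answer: sqrt(19485087679) ≈ 1.3959e+5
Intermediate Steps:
sqrt(S(651, -556) + (51238 + 108144)*(106340 + 15914)) = sqrt(651 + (51238 + 108144)*(106340 + 15914)) = sqrt(651 + 159382*122254) = sqrt(651 + 19485087028) = sqrt(19485087679)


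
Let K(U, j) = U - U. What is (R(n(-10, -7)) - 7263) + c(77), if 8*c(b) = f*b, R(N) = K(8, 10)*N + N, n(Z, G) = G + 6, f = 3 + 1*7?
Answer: -28671/4 ≈ -7167.8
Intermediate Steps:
K(U, j) = 0
f = 10 (f = 3 + 7 = 10)
n(Z, G) = 6 + G
R(N) = N (R(N) = 0*N + N = 0 + N = N)
c(b) = 5*b/4 (c(b) = (10*b)/8 = 5*b/4)
(R(n(-10, -7)) - 7263) + c(77) = ((6 - 7) - 7263) + (5/4)*77 = (-1 - 7263) + 385/4 = -7264 + 385/4 = -28671/4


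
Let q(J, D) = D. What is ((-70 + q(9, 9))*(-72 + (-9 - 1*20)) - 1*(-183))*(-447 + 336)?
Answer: -704184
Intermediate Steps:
((-70 + q(9, 9))*(-72 + (-9 - 1*20)) - 1*(-183))*(-447 + 336) = ((-70 + 9)*(-72 + (-9 - 1*20)) - 1*(-183))*(-447 + 336) = (-61*(-72 + (-9 - 20)) + 183)*(-111) = (-61*(-72 - 29) + 183)*(-111) = (-61*(-101) + 183)*(-111) = (6161 + 183)*(-111) = 6344*(-111) = -704184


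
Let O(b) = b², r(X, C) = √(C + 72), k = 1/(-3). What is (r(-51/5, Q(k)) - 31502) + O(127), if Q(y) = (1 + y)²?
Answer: -15373 + 2*√163/3 ≈ -15364.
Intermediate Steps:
k = -⅓ ≈ -0.33333
r(X, C) = √(72 + C)
(r(-51/5, Q(k)) - 31502) + O(127) = (√(72 + (1 - ⅓)²) - 31502) + 127² = (√(72 + (⅔)²) - 31502) + 16129 = (√(72 + 4/9) - 31502) + 16129 = (√(652/9) - 31502) + 16129 = (2*√163/3 - 31502) + 16129 = (-31502 + 2*√163/3) + 16129 = -15373 + 2*√163/3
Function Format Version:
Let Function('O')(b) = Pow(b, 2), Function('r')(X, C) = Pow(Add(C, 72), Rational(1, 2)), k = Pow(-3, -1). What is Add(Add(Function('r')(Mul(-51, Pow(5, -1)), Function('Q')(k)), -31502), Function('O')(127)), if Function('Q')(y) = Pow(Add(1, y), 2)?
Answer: Add(-15373, Mul(Rational(2, 3), Pow(163, Rational(1, 2)))) ≈ -15364.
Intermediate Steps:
k = Rational(-1, 3) ≈ -0.33333
Function('r')(X, C) = Pow(Add(72, C), Rational(1, 2))
Add(Add(Function('r')(Mul(-51, Pow(5, -1)), Function('Q')(k)), -31502), Function('O')(127)) = Add(Add(Pow(Add(72, Pow(Add(1, Rational(-1, 3)), 2)), Rational(1, 2)), -31502), Pow(127, 2)) = Add(Add(Pow(Add(72, Pow(Rational(2, 3), 2)), Rational(1, 2)), -31502), 16129) = Add(Add(Pow(Add(72, Rational(4, 9)), Rational(1, 2)), -31502), 16129) = Add(Add(Pow(Rational(652, 9), Rational(1, 2)), -31502), 16129) = Add(Add(Mul(Rational(2, 3), Pow(163, Rational(1, 2))), -31502), 16129) = Add(Add(-31502, Mul(Rational(2, 3), Pow(163, Rational(1, 2)))), 16129) = Add(-15373, Mul(Rational(2, 3), Pow(163, Rational(1, 2))))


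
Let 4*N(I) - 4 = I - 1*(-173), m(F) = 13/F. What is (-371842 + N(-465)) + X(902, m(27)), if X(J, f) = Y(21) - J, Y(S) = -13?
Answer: -372829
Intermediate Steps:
N(I) = 177/4 + I/4 (N(I) = 1 + (I - 1*(-173))/4 = 1 + (I + 173)/4 = 1 + (173 + I)/4 = 1 + (173/4 + I/4) = 177/4 + I/4)
X(J, f) = -13 - J
(-371842 + N(-465)) + X(902, m(27)) = (-371842 + (177/4 + (1/4)*(-465))) + (-13 - 1*902) = (-371842 + (177/4 - 465/4)) + (-13 - 902) = (-371842 - 72) - 915 = -371914 - 915 = -372829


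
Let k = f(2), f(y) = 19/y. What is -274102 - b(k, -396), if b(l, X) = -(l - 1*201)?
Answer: -548587/2 ≈ -2.7429e+5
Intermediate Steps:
k = 19/2 ≈ 9.5000
b(l, X) = 201 - l (b(l, X) = -(l - 201) = -(-201 + l) = 201 - l)
-274102 - b(k, -396) = -274102 - (201 - 1*19/2) = -274102 - (201 - 19/2) = -274102 - 1*383/2 = -274102 - 383/2 = -548587/2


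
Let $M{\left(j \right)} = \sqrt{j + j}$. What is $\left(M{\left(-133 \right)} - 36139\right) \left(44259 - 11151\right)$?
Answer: $-1196490012 + 33108 i \sqrt{266} \approx -1.1965 \cdot 10^{9} + 5.3998 \cdot 10^{5} i$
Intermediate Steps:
$M{\left(j \right)} = \sqrt{2} \sqrt{j}$ ($M{\left(j \right)} = \sqrt{2 j} = \sqrt{2} \sqrt{j}$)
$\left(M{\left(-133 \right)} - 36139\right) \left(44259 - 11151\right) = \left(\sqrt{2} \sqrt{-133} - 36139\right) \left(44259 - 11151\right) = \left(\sqrt{2} i \sqrt{133} - 36139\right) 33108 = \left(i \sqrt{266} - 36139\right) 33108 = \left(-36139 + i \sqrt{266}\right) 33108 = -1196490012 + 33108 i \sqrt{266}$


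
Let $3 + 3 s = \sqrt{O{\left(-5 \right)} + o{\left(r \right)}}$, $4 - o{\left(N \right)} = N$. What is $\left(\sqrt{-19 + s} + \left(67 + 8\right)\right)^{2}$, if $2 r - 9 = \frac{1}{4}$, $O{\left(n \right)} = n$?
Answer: $\frac{\left(150 + \sqrt{-80 + i \sqrt{10}}\right)^{2}}{4} \approx 5618.3 + 671.74 i$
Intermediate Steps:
$r = \frac{37}{8}$ ($r = \frac{9}{2} + \frac{1}{2 \cdot 4} = \frac{9}{2} + \frac{1}{2} \cdot \frac{1}{4} = \frac{9}{2} + \frac{1}{8} = \frac{37}{8} \approx 4.625$)
$o{\left(N \right)} = 4 - N$
$s = -1 + \frac{i \sqrt{10}}{4}$ ($s = -1 + \frac{\sqrt{-5 + \left(4 - \frac{37}{8}\right)}}{3} = -1 + \frac{\sqrt{-5 - \frac{5}{8}}}{3} = -1 + \frac{\sqrt{- \frac{45}{8}}}{3} = -1 + \frac{\frac{3}{4} i \sqrt{10}}{3} = -1 + \frac{i \sqrt{10}}{4} \approx -1.0 + 0.79057 i$)
$\left(\sqrt{-19 + s} + \left(67 + 8\right)\right)^{2} = \left(\sqrt{-19 - \left(1 - \frac{i \sqrt{10}}{4}\right)} + \left(67 + 8\right)\right)^{2} = \left(\sqrt{-20 + \frac{i \sqrt{10}}{4}} + 75\right)^{2} = \left(75 + \sqrt{-20 + \frac{i \sqrt{10}}{4}}\right)^{2}$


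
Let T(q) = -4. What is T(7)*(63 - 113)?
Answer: 200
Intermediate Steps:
T(7)*(63 - 113) = -4*(63 - 113) = -4*(-50) = 200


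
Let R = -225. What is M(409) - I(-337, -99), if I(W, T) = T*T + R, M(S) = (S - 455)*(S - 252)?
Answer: -16798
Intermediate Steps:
M(S) = (-455 + S)*(-252 + S)
I(W, T) = -225 + T² (I(W, T) = T*T - 225 = T² - 225 = -225 + T²)
M(409) - I(-337, -99) = (114660 + 409² - 707*409) - (-225 + (-99)²) = (114660 + 167281 - 289163) - (-225 + 9801) = -7222 - 1*9576 = -7222 - 9576 = -16798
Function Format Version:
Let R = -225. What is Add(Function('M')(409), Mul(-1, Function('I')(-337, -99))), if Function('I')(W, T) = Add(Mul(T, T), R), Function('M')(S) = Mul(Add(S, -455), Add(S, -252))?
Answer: -16798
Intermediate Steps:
Function('M')(S) = Mul(Add(-455, S), Add(-252, S))
Function('I')(W, T) = Add(-225, Pow(T, 2)) (Function('I')(W, T) = Add(Mul(T, T), -225) = Add(Pow(T, 2), -225) = Add(-225, Pow(T, 2)))
Add(Function('M')(409), Mul(-1, Function('I')(-337, -99))) = Add(Add(114660, Pow(409, 2), Mul(-707, 409)), Mul(-1, Add(-225, Pow(-99, 2)))) = Add(Add(114660, 167281, -289163), Mul(-1, Add(-225, 9801))) = Add(-7222, Mul(-1, 9576)) = Add(-7222, -9576) = -16798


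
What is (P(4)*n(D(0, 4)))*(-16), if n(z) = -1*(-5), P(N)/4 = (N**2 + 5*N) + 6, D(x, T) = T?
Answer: -13440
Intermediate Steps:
P(N) = 24 + 4*N**2 + 20*N (P(N) = 4*((N**2 + 5*N) + 6) = 4*(6 + N**2 + 5*N) = 24 + 4*N**2 + 20*N)
n(z) = 5
(P(4)*n(D(0, 4)))*(-16) = ((24 + 4*4**2 + 20*4)*5)*(-16) = ((24 + 4*16 + 80)*5)*(-16) = ((24 + 64 + 80)*5)*(-16) = (168*5)*(-16) = 840*(-16) = -13440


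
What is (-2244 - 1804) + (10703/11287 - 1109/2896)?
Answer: -132299112691/32687152 ≈ -4047.4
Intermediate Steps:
(-2244 - 1804) + (10703/11287 - 1109/2896) = -4048 + (10703*(1/11287) - 1109*1/2896) = -4048 + (10703/11287 - 1109/2896) = -4048 + 18478605/32687152 = -132299112691/32687152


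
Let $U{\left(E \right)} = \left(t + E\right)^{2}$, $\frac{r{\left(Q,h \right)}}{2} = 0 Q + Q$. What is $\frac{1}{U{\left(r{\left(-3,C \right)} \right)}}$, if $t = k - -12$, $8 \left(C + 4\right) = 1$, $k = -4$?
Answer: $\frac{1}{4} \approx 0.25$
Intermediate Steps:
$C = - \frac{31}{8}$ ($C = -4 + \frac{1}{8} \cdot 1 = -4 + \frac{1}{8} = - \frac{31}{8} \approx -3.875$)
$r{\left(Q,h \right)} = 2 Q$ ($r{\left(Q,h \right)} = 2 \left(0 Q + Q\right) = 2 \left(0 + Q\right) = 2 Q$)
$t = 8$ ($t = -4 - -12 = -4 + 12 = 8$)
$U{\left(E \right)} = \left(8 + E\right)^{2}$
$\frac{1}{U{\left(r{\left(-3,C \right)} \right)}} = \frac{1}{\left(8 + 2 \left(-3\right)\right)^{2}} = \frac{1}{\left(8 - 6\right)^{2}} = \frac{1}{2^{2}} = \frac{1}{4}$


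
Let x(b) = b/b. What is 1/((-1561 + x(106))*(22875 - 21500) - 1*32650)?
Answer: -1/2177650 ≈ -4.5921e-7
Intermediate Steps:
x(b) = 1
1/((-1561 + x(106))*(22875 - 21500) - 1*32650) = 1/((-1561 + 1)*(22875 - 21500) - 1*32650) = 1/(-1560*1375 - 32650) = 1/(-2145000 - 32650) = 1/(-2177650) = -1/2177650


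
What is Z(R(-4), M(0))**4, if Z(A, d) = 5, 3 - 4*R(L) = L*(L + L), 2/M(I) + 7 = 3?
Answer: 625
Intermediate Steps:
M(I) = -1/2 (M(I) = 2/(-7 + 3) = 2/(-4) = 2*(-1/4) = -1/2)
R(L) = 3/4 - L**2/2 (R(L) = 3/4 - L*(L + L)/4 = 3/4 - L*2*L/4 = 3/4 - L**2/2)
Z(R(-4), M(0))**4 = 5**4 = 625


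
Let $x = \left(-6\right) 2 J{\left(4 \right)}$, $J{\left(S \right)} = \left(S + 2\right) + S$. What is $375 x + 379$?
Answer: $-44621$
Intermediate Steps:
$J{\left(S \right)} = 2 + 2 S$ ($J{\left(S \right)} = \left(2 + S\right) + S = 2 + 2 S$)
$x = -120$ ($x = \left(-6\right) 2 \left(2 + 2 \cdot 4\right) = - 12 \left(2 + 8\right) = \left(-12\right) 10 = -120$)
$375 x + 379 = 375 \left(-120\right) + 379 = -45000 + 379 = -44621$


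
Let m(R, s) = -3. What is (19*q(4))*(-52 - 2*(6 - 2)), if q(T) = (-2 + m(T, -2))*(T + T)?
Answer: 45600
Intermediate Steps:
q(T) = -10*T (q(T) = (-2 - 3)*(T + T) = -10*T)
(19*q(4))*(-52 - 2*(6 - 2)) = (19*(-10*4))*(-52 - 2*(6 - 2)) = (19*(-40))*(-52 - 2*4) = -760*(-52 - 1*8) = -760*(-52 - 8) = -760*(-60) = 45600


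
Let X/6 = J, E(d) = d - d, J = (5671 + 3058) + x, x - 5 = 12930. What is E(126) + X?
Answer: 129984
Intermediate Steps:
x = 12935 (x = 5 + 12930 = 12935)
J = 21664 (J = (5671 + 3058) + 12935 = 8729 + 12935 = 21664)
E(d) = 0
X = 129984 (X = 6*21664 = 129984)
E(126) + X = 0 + 129984 = 129984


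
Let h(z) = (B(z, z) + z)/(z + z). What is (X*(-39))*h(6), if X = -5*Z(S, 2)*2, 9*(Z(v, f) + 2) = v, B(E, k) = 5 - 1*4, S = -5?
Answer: -10465/18 ≈ -581.39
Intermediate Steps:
B(E, k) = 1 (B(E, k) = 5 - 4 = 1)
h(z) = (1 + z)/(2*z) (h(z) = (1 + z)/(z + z) = (1 + z)/((2*z)) = (1 + z)*(1/(2*z)) = (1 + z)/(2*z))
Z(v, f) = -2 + v/9
X = 230/9 (X = -5*(-2 + (⅑)*(-5))*2 = -5*(-2 - 5/9)*2 = -5*(-23/9)*2 = (115/9)*2 = 230/9 ≈ 25.556)
(X*(-39))*h(6) = ((230/9)*(-39))*((½)*(1 + 6)/6) = -1495*7/(3*6) = -2990/3*7/12 = -10465/18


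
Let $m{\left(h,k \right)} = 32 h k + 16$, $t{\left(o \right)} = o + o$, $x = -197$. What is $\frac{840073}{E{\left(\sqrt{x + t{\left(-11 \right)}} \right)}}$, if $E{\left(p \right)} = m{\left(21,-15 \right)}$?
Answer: $- \frac{840073}{10064} \approx -83.473$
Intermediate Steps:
$t{\left(o \right)} = 2 o$
$m{\left(h,k \right)} = 16 + 32 h k$ ($m{\left(h,k \right)} = 32 h k + 16 = 16 + 32 h k$)
$E{\left(p \right)} = -10064$ ($E{\left(p \right)} = 16 + 32 \cdot 21 \left(-15\right) = 16 - 10080 = -10064$)
$\frac{840073}{E{\left(\sqrt{x + t{\left(-11 \right)}} \right)}} = \frac{840073}{-10064} = 840073 \left(- \frac{1}{10064}\right) = - \frac{840073}{10064}$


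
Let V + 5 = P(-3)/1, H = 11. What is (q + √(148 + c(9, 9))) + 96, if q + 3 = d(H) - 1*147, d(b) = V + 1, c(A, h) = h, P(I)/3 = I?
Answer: -67 + √157 ≈ -54.470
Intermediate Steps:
P(I) = 3*I
V = -14 (V = -5 + (3*(-3))/1 = -5 - 9*1 = -5 - 9 = -14)
d(b) = -13 (d(b) = -14 + 1 = -13)
q = -163 (q = -3 + (-13 - 1*147) = -3 + (-13 - 147) = -3 - 160 = -163)
(q + √(148 + c(9, 9))) + 96 = (-163 + √(148 + 9)) + 96 = (-163 + √157) + 96 = -67 + √157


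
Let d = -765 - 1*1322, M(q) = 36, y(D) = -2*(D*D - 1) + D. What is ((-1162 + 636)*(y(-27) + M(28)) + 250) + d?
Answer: 759285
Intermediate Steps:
y(D) = 2 + D - 2*D² (y(D) = -2*(D² - 1) + D = -2*(-1 + D²) + D = (2 - 2*D²) + D = 2 + D - 2*D²)
d = -2087 (d = -765 - 1322 = -2087)
((-1162 + 636)*(y(-27) + M(28)) + 250) + d = ((-1162 + 636)*((2 - 27 - 2*(-27)²) + 36) + 250) - 2087 = (-526*((2 - 27 - 2*729) + 36) + 250) - 2087 = (-526*((2 - 27 - 1458) + 36) + 250) - 2087 = (-526*(-1483 + 36) + 250) - 2087 = (-526*(-1447) + 250) - 2087 = (761122 + 250) - 2087 = 761372 - 2087 = 759285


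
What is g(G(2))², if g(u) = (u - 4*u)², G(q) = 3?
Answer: 6561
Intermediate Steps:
g(u) = 9*u² (g(u) = (-3*u)² = 9*u²)
g(G(2))² = (9*3²)² = (9*9)² = 81² = 6561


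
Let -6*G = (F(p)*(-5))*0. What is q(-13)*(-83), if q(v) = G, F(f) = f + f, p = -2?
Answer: 0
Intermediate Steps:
F(f) = 2*f
G = 0 (G = -(2*(-2))*(-5)*0/6 = -(-4*(-5))*0/6 = -10*0/3 = -1/6*0 = 0)
q(v) = 0
q(-13)*(-83) = 0*(-83) = 0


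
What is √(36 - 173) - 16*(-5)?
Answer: 80 + I*√137 ≈ 80.0 + 11.705*I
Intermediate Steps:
√(36 - 173) - 16*(-5) = √(-137) + 80 = I*√137 + 80 = 80 + I*√137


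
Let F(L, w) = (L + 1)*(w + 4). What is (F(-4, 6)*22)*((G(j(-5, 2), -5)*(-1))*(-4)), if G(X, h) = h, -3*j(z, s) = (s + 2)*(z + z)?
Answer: 13200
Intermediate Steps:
j(z, s) = -2*z*(2 + s)/3 (j(z, s) = -(s + 2)*(z + z)/3 = -(2 + s)*2*z/3 = -2*z*(2 + s)/3)
F(L, w) = (1 + L)*(4 + w)
(F(-4, 6)*22)*((G(j(-5, 2), -5)*(-1))*(-4)) = ((4 + 6 + 4*(-4) - 4*6)*22)*(-5*(-1)*(-4)) = ((4 + 6 - 16 - 24)*22)*(5*(-4)) = -30*22*(-20) = -660*(-20) = 13200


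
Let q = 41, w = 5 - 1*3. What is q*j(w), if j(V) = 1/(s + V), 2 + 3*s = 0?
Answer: 123/4 ≈ 30.750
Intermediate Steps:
s = -⅔ (s = -⅔ + (⅓)*0 = -⅔ + 0 = -⅔ ≈ -0.66667)
w = 2 (w = 5 - 3 = 2)
j(V) = 1/(-⅔ + V)
q*j(w) = 41*(3/(-2 + 3*2)) = 41*(3/(-2 + 6)) = 41*(3/4) = 41*(3*(¼)) = 41*(¾) = 123/4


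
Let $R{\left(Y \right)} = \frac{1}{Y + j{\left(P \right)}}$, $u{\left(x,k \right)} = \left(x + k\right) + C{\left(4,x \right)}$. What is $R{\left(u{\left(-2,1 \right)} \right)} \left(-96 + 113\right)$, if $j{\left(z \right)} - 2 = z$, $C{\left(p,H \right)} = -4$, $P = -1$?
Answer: $- \frac{17}{4} \approx -4.25$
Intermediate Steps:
$j{\left(z \right)} = 2 + z$
$u{\left(x,k \right)} = -4 + k + x$ ($u{\left(x,k \right)} = \left(x + k\right) - 4 = \left(k + x\right) - 4 = -4 + k + x$)
$R{\left(Y \right)} = \frac{1}{1 + Y}$ ($R{\left(Y \right)} = \frac{1}{Y + \left(2 - 1\right)} = \frac{1}{Y + 1} = \frac{1}{1 + Y}$)
$R{\left(u{\left(-2,1 \right)} \right)} \left(-96 + 113\right) = \frac{-96 + 113}{1 - 5} = \frac{1}{1 - 5} \cdot 17 = \frac{1}{-4} \cdot 17 = \left(- \frac{1}{4}\right) 17 = - \frac{17}{4}$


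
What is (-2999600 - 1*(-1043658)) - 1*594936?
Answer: -2550878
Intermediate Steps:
(-2999600 - 1*(-1043658)) - 1*594936 = (-2999600 + 1043658) - 594936 = -1955942 - 594936 = -2550878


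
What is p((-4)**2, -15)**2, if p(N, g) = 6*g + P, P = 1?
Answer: 7921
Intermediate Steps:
p(N, g) = 1 + 6*g (p(N, g) = 6*g + 1 = 1 + 6*g)
p((-4)**2, -15)**2 = (1 + 6*(-15))**2 = (1 - 90)**2 = (-89)**2 = 7921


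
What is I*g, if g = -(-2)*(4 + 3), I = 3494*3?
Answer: 146748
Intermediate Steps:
I = 10482
g = 14 (g = -(-2)*7 = -1*(-14) = 14)
I*g = 10482*14 = 146748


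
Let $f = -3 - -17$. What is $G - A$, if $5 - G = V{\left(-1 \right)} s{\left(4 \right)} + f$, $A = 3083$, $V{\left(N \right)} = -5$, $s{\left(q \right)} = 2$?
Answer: $-3082$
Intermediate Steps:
$f = 14$ ($f = -3 + 17 = 14$)
$G = 1$ ($G = 5 - \left(\left(-5\right) 2 + 14\right) = 5 - \left(-10 + 14\right) = 5 - 4 = 1$)
$G - A = 1 - 3083 = -3082$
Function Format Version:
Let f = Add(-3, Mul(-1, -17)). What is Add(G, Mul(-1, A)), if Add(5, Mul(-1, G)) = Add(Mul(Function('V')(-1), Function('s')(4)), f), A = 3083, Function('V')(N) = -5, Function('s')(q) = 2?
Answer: -3082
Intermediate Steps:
f = 14 (f = Add(-3, 17) = 14)
G = 1 (G = Add(5, Mul(-1, Add(Mul(-5, 2), 14))) = Add(5, Mul(-1, Add(-10, 14))) = Add(5, Mul(-1, 4)) = Add(5, -4) = 1)
Add(G, Mul(-1, A)) = Add(1, Mul(-1, 3083)) = Add(1, -3083) = -3082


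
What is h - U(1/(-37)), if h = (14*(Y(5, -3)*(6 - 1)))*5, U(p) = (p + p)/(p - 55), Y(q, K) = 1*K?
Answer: -1068901/1018 ≈ -1050.0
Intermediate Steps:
Y(q, K) = K
U(p) = 2*p/(-55 + p) (U(p) = (2*p)/(-55 + p) = 2*p/(-55 + p))
h = -1050 (h = (14*(-3*(6 - 1)))*5 = (14*(-3*5))*5 = (14*(-15))*5 = -210*5 = -1050)
h - U(1/(-37)) = -1050 - 2/((-37)*(-55 + 1/(-37))) = -1050 - 2*(-1)/(37*(-55 - 1/37)) = -1050 - 2*(-1)/(37*(-2036/37)) = -1050 - 2*(-1)*(-37)/(37*2036) = -1050 - 1*1/1018 = -1050 - 1/1018 = -1068901/1018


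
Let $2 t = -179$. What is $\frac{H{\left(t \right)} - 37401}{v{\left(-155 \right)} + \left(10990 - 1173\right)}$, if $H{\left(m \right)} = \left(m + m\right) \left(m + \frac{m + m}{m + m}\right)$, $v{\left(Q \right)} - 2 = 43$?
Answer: $- \frac{43119}{19724} \approx -2.1861$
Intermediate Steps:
$v{\left(Q \right)} = 45$ ($v{\left(Q \right)} = 2 + 43 = 45$)
$t = - \frac{179}{2}$ ($t = \frac{1}{2} \left(-179\right) = - \frac{179}{2} \approx -89.5$)
$H{\left(m \right)} = 2 m \left(1 + m\right)$ ($H{\left(m \right)} = 2 m \left(m + \frac{2 m}{2 m}\right) = 2 m \left(m + 2 m \frac{1}{2 m}\right) = 2 m \left(m + 1\right) = 2 m \left(1 + m\right)$)
$\frac{H{\left(t \right)} - 37401}{v{\left(-155 \right)} + \left(10990 - 1173\right)} = \frac{2 \left(- \frac{179}{2}\right) \left(1 - \frac{179}{2}\right) - 37401}{45 + \left(10990 - 1173\right)} = \frac{2 \left(- \frac{179}{2}\right) \left(- \frac{177}{2}\right) - 37401}{45 + \left(10990 - 1173\right)} = \frac{\frac{31683}{2} - 37401}{45 + 9817} = - \frac{43119}{2 \cdot 9862} = \left(- \frac{43119}{2}\right) \frac{1}{9862} = - \frac{43119}{19724}$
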